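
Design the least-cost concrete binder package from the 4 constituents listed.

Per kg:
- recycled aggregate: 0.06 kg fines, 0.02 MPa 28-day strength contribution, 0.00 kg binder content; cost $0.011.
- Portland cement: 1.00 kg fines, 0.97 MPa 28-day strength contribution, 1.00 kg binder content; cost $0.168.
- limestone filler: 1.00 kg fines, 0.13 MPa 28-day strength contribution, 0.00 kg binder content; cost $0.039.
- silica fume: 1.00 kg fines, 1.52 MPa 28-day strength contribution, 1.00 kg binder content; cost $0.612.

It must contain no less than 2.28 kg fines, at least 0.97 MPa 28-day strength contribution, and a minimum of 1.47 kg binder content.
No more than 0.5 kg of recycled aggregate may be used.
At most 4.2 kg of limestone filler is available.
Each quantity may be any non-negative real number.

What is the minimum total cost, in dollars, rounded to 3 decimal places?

$0.279

Set it up as a linear program. Let x1 = kg of recycled aggregate, x2 = kg of Portland cement, x3 = kg of limestone filler, x4 = kg of silica fume.
Minimize 0.011x1 + 0.168x2 + 0.039x3 + 0.612x4 with:
  0.06x1 + 1x2 + 1x3 + 1x4 ≥ 2.28   (fines)
  0.02x1 + 0.97x2 + 0.13x3 + 1.52x4 ≥ 0.97   (28-day strength contribution)
  1x2 + 1x4 ≥ 1.47   (binder content)
  x1 ≤ 0.5
  x3 ≤ 4.2
  x1, x2, x3, x4 ≥ 0.
The minimum-cost mix takes nothing from recycled aggregate, silica fume — only Portland cement, limestone filler. There the fines and binder content constraints are tight.
That vertex is x2 = 1.47, x3 = 0.81.
Hence cost = 0.168·1.47 + 0.039·0.81 = $0.27855.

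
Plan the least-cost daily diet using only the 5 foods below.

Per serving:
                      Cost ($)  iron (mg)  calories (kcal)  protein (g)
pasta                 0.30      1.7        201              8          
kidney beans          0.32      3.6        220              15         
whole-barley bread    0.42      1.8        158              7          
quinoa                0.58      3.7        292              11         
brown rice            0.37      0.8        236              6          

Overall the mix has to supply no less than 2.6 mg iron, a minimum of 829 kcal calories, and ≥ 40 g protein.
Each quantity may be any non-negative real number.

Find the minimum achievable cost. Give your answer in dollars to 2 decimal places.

This is a linear program. Let x1 = servings of pasta, x2 = servings of kidney beans, x3 = servings of whole-barley bread, x4 = servings of quinoa, x5 = servings of brown rice.
min 0.3x1 + 0.32x2 + 0.42x3 + 0.58x4 + 0.37x5 with:
  1.7x1 + 3.6x2 + 1.8x3 + 3.7x4 + 0.8x5 ≥ 2.6   (iron)
  201x1 + 220x2 + 158x3 + 292x4 + 236x5 ≥ 829   (calories)
  8x1 + 15x2 + 7x3 + 11x4 + 6x5 ≥ 40   (protein)
  x1, x2, x3, x4, x5 ≥ 0.
The minimum-cost mix takes nothing from pasta, whole-barley bread, quinoa, brown rice — only kidney beans. The calories requirement is met with equality.
So kidney beans = 3.768 servings.
Total cost: 0.32·3.768 = 1.2058.

$1.21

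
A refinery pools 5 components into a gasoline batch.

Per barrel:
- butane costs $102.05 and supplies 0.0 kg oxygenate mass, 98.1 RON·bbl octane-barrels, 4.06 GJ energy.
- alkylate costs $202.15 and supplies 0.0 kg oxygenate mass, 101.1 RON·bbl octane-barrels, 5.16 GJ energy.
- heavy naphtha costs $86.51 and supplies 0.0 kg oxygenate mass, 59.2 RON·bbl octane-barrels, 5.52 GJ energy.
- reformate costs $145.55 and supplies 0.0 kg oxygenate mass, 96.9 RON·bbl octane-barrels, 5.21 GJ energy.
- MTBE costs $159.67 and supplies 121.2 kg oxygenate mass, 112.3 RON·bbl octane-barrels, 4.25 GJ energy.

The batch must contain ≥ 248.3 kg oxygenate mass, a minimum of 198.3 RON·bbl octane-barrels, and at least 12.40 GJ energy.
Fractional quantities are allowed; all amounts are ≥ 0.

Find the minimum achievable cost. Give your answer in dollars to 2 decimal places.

Let x1 = barrels of butane, x2 = barrels of alkylate, x3 = barrels of heavy naphtha, x4 = barrels of reformate, x5 = barrels of MTBE.
Minimize 102.05x1 + 202.15x2 + 86.51x3 + 145.55x4 + 159.67x5 s.t.:
  121.2x5 ≥ 248.3   (oxygenate mass)
  98.1x1 + 101.1x2 + 59.2x3 + 96.9x4 + 112.3x5 ≥ 198.3   (octane-barrels)
  4.06x1 + 5.16x2 + 5.52x3 + 5.21x4 + 4.25x5 ≥ 12.4   (energy)
  x1, x2, x3, x4, x5 ≥ 0.
The minimum-cost mix takes nothing from butane, alkylate, reformate — only heavy naphtha, MTBE. The oxygenate mass and energy requirements are met with equality.
That vertex is x3 = 0.66904, x5 = 2.0487.
Total cost: 86.51·0.66904 + 159.67·2.0487 = 384.9946.

$384.99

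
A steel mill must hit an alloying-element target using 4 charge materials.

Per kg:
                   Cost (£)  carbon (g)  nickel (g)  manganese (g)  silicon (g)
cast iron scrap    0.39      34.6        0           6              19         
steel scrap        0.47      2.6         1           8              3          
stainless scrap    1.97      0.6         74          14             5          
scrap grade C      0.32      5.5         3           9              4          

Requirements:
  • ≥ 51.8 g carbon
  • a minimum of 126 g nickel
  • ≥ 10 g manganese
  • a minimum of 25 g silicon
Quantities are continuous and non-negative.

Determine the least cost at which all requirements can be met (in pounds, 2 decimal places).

£3.93

Set it up as a linear program. Let x1 = kg of cast iron scrap, x2 = kg of steel scrap, x3 = kg of stainless scrap, x4 = kg of scrap grade C.
Minimise 0.39x1 + 0.47x2 + 1.97x3 + 0.32x4 with:
  34.6x1 + 2.6x2 + 0.6x3 + 5.5x4 ≥ 51.8   (carbon)
  1x2 + 74x3 + 3x4 ≥ 126   (nickel)
  6x1 + 8x2 + 14x3 + 9x4 ≥ 10   (manganese)
  19x1 + 3x2 + 5x3 + 4x4 ≥ 25   (silicon)
  x1, x2, x3, x4 ≥ 0.
The cheapest feasible vertex uses only cast iron scrap, stainless scrap; steel scrap, scrap grade C are not used. The carbon and nickel requirements are met with equality.
That vertex is x1 = 1.468, x3 = 1.703.
Objective = 0.39·1.468 + 1.97·1.703 = 3.9274.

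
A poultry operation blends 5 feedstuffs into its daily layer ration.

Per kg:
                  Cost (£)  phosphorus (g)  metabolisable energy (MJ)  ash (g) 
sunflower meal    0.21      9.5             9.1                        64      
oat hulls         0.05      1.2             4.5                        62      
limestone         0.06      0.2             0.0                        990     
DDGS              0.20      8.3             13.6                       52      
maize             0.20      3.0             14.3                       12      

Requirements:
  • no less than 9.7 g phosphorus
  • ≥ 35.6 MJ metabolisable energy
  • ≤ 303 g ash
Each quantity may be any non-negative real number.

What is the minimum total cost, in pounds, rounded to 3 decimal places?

£0.441

Let x1 = kg of sunflower meal, x2 = kg of oat hulls, x3 = kg of limestone, x4 = kg of DDGS, x5 = kg of maize.
min 0.21x1 + 0.05x2 + 0.06x3 + 0.2x4 + 0.2x5 with:
  9.5x1 + 1.2x2 + 0.2x3 + 8.3x4 + 3x5 ≥ 9.7   (phosphorus)
  9.1x1 + 4.5x2 + 13.6x4 + 14.3x5 ≥ 35.6   (metabolisable energy)
  64x1 + 62x2 + 990x3 + 52x4 + 12x5 ≤ 303   (ash)
  x1, x2, x3, x4, x5 ≥ 0.
The cheapest feasible vertex uses only oat hulls, DDGS, maize; sunflower meal, limestone are not used. The phosphorus, metabolisable energy, ash requirements are met with equality.
So oat hulls = 4.555 kg, DDGS = 0.1957 kg, maize = 0.8702 kg.
Cost = 0.05·4.555 + 0.2·0.1957 + 0.2·0.8702 = 0.44093.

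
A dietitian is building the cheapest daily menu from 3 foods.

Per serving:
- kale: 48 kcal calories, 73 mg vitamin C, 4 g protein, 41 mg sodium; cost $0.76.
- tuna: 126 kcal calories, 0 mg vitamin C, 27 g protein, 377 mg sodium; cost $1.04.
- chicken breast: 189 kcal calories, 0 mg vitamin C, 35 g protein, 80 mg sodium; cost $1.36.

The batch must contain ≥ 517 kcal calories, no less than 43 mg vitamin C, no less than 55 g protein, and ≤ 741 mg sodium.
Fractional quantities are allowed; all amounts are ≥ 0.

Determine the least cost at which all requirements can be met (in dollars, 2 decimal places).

$3.96

Let x1 = servings of kale, x2 = servings of tuna, x3 = servings of chicken breast.
Minimise 0.76x1 + 1.04x2 + 1.36x3 with:
  48x1 + 126x2 + 189x3 ≥ 517   (calories)
  73x1 ≥ 43   (vitamin C)
  4x1 + 27x2 + 35x3 ≥ 55   (protein)
  41x1 + 377x2 + 80x3 ≤ 741   (sodium)
  x1, x2, x3 ≥ 0.
The optimal basis is {kale, chicken breast}; tuna drops out. The calories and vitamin C requirements are met with equality.
Optimal quantities: kale = 0.589 servings, chicken breast = 2.586 servings.
Cost = 0.76·0.589 + 1.36·2.586 = 3.9646.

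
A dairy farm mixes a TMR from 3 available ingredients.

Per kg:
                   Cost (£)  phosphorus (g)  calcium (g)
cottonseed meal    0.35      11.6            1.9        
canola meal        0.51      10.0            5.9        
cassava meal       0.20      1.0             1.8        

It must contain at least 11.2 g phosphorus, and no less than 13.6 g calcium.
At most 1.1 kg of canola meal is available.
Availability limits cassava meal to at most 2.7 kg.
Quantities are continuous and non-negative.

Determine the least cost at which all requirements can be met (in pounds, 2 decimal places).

£1.52

Treat it as an LP. Let x1 = kg of cottonseed meal, x2 = kg of canola meal, x3 = kg of cassava meal.
Minimize 0.35x1 + 0.51x2 + 0.2x3 with:
  11.6x1 + 10x2 + 1x3 ≥ 11.2   (phosphorus)
  1.9x1 + 5.9x2 + 1.8x3 ≥ 13.6   (calcium)
  x2 ≤ 1.1
  x3 ≤ 2.7
  x1, x2, x3 ≥ 0.
All 3 inputs are positive at the optimum. There the calcium, the canola meal cap, the cassava meal cap constraints are tight.
So cottonseed meal = 1.184 kg, canola meal = 1.1 kg, cassava meal = 2.7 kg.
Total cost: 0.35·1.184 + 0.51·1.1 + 0.2·2.7 = 1.5154.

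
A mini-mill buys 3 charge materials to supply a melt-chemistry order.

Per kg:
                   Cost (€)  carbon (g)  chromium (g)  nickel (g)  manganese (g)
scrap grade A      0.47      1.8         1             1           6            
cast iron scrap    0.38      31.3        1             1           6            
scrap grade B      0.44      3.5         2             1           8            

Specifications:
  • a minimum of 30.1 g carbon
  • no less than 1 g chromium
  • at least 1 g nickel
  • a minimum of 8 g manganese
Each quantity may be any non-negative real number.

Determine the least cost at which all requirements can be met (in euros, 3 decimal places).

This is a linear program. Let x1 = kg of scrap grade A, x2 = kg of cast iron scrap, x3 = kg of scrap grade B.
min 0.47x1 + 0.38x2 + 0.44x3 s.t.:
  1.8x1 + 31.3x2 + 3.5x3 ≥ 30.1   (carbon)
  1x1 + 1x2 + 2x3 ≥ 1   (chromium)
  1x1 + 1x2 + 1x3 ≥ 1   (nickel)
  6x1 + 6x2 + 8x3 ≥ 8   (manganese)
  x1, x2, x3 ≥ 0.
The cheapest feasible vertex uses only cast iron scrap, scrap grade B; scrap grade A is not used. Binding constraints: carbon and manganese.
Solving gives x2 = 0.9276, x3 = 0.3043.
Hence cost = 0.38·0.9276 + 0.44·0.3043 = €0.48638.

€0.486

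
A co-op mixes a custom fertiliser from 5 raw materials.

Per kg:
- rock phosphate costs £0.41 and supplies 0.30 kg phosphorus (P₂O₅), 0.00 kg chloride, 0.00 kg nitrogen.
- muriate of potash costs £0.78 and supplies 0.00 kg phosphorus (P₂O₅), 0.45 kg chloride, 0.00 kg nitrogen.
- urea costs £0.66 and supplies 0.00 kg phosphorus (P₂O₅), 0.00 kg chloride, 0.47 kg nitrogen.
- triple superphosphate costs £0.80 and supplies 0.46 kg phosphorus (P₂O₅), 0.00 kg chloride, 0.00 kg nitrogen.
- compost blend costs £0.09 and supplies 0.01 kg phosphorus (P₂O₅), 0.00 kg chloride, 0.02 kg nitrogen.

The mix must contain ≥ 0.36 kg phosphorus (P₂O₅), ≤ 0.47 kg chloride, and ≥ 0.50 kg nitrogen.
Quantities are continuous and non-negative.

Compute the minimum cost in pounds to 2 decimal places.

£1.19

This is a linear program. Let x1 = kg of rock phosphate, x2 = kg of muriate of potash, x3 = kg of urea, x4 = kg of triple superphosphate, x5 = kg of compost blend.
min 0.41x1 + 0.78x2 + 0.66x3 + 0.8x4 + 0.09x5 with:
  0.3x1 + 0.46x4 + 0.01x5 ≥ 0.36   (phosphorus (P₂O₅))
  0.45x2 ≤ 0.47   (chloride)
  0.47x3 + 0.02x5 ≥ 0.5   (nitrogen)
  x1, x2, x3, x4, x5 ≥ 0.
The cheapest feasible vertex uses only rock phosphate, urea; muriate of potash, triple superphosphate, compost blend are not used. The phosphorus (P₂O₅) and nitrogen requirements are met with equality.
That vertex is x1 = 1.2, x3 = 1.064.
Total cost: 0.41·1.2 + 0.66·1.064 = 1.1942.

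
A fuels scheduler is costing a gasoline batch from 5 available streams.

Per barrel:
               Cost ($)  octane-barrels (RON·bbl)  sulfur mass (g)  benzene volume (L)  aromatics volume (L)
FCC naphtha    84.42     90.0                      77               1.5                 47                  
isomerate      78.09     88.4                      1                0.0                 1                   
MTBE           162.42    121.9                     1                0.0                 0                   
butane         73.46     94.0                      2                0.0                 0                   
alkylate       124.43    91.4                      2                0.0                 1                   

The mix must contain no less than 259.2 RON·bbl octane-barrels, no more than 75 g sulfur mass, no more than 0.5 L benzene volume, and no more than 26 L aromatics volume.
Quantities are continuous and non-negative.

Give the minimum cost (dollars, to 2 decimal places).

$202.56

Let x1 = barrels of FCC naphtha, x2 = barrels of isomerate, x3 = barrels of MTBE, x4 = barrels of butane, x5 = barrels of alkylate.
min 84.42x1 + 78.09x2 + 162.42x3 + 73.46x4 + 124.43x5 with:
  90x1 + 88.4x2 + 121.9x3 + 94x4 + 91.4x5 ≥ 259.2   (octane-barrels)
  77x1 + 1x2 + 1x3 + 2x4 + 2x5 ≤ 75   (sulfur mass)
  1.5x1 ≤ 0.5   (benzene volume)
  47x1 + 1x2 + 1x5 ≤ 26   (aromatics volume)
  x1, x2, x3, x4, x5 ≥ 0.
At the optimum only butane is positive (FCC naphtha, isomerate, MTBE, alkylate = 0). The octane-barrels requirement is met with equality.
Optimal quantities: butane = 2.7574 barrels.
Cost = 73.46·2.7574 = 202.5586.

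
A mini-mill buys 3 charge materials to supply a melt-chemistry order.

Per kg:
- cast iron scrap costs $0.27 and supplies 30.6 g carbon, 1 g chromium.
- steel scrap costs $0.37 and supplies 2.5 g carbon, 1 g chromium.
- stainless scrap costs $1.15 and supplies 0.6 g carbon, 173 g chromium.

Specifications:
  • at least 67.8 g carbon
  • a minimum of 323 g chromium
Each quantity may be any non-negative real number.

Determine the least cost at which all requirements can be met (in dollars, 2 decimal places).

Let x1 = kg of cast iron scrap, x2 = kg of steel scrap, x3 = kg of stainless scrap.
min 0.27x1 + 0.37x2 + 1.15x3 s.t.:
  30.6x1 + 2.5x2 + 0.6x3 ≥ 67.8   (carbon)
  1x1 + 1x2 + 173x3 ≥ 323   (chromium)
  x1, x2, x3 ≥ 0.
The minimum-cost mix takes nothing from steel scrap — only cast iron scrap, stainless scrap. The carbon and chromium requirements are met with equality.
Solving gives x1 = 2.179, x3 = 1.854.
Objective = 0.27·2.179 + 1.15·1.854 = 2.7204.

$2.72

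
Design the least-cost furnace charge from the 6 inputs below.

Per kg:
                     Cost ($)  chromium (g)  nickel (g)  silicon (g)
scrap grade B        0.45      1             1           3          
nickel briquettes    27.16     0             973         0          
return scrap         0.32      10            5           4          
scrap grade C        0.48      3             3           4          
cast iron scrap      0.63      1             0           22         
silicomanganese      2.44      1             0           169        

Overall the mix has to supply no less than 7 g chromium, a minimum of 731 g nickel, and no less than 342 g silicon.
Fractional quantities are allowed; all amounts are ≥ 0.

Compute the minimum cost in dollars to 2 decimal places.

Let x1 = kg of scrap grade B, x2 = kg of nickel briquettes, x3 = kg of return scrap, x4 = kg of scrap grade C, x5 = kg of cast iron scrap, x6 = kg of silicomanganese.
Minimise 0.45x1 + 27.16x2 + 0.32x3 + 0.48x4 + 0.63x5 + 2.44x6 subject to:
  1x1 + 10x3 + 3x4 + 1x5 + 1x6 ≥ 7   (chromium)
  1x1 + 973x2 + 5x3 + 3x4 ≥ 731   (nickel)
  3x1 + 4x3 + 4x4 + 22x5 + 169x6 ≥ 342   (silicon)
  x1, x2, x3, x4, x5, x6 ≥ 0.
The cheapest feasible vertex uses only nickel briquettes, return scrap, silicomanganese; scrap grade B, scrap grade C, cast iron scrap are not used. Binding constraints: chromium, nickel, silicon.
That vertex is x2 = 0.7487, x3 = 0.4988, x6 = 2.012.
Total cost: 27.16·0.7487 + 0.32·0.4988 + 2.44·2.012 = 25.4036.

$25.40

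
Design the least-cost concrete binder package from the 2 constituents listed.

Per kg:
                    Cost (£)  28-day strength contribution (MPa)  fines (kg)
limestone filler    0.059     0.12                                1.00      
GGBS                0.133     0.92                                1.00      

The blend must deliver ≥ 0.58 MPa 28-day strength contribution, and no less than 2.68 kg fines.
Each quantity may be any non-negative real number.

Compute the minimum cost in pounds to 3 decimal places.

Treat it as an LP. Let x1 = kg of limestone filler, x2 = kg of GGBS.
Minimise 0.059x1 + 0.133x2 with:
  0.12x1 + 0.92x2 ≥ 0.58   (28-day strength contribution)
  1x1 + 1x2 ≥ 2.68   (fines)
  x1, x2 ≥ 0.
Both inputs are positive at the optimum. There the 28-day strength contribution and fines constraints are tight.
That vertex is x1 = 2.357, x2 = 0.323.
Hence cost = 0.059·2.357 + 0.133·0.323 = £0.18202.

£0.182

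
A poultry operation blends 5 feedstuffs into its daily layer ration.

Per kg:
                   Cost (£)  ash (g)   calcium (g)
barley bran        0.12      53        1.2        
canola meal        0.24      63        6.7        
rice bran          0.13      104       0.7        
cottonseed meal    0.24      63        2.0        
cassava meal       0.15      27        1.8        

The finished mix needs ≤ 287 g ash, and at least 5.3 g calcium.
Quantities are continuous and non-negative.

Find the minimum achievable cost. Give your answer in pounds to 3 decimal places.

Let x1 = kg of barley bran, x2 = kg of canola meal, x3 = kg of rice bran, x4 = kg of cottonseed meal, x5 = kg of cassava meal.
min 0.12x1 + 0.24x2 + 0.13x3 + 0.24x4 + 0.15x5 with:
  53x1 + 63x2 + 104x3 + 63x4 + 27x5 ≤ 287   (ash)
  1.2x1 + 6.7x2 + 0.7x3 + 2x4 + 1.8x5 ≥ 5.3   (calcium)
  x1, x2, x3, x4, x5 ≥ 0.
The cheapest feasible vertex uses only canola meal; barley bran, rice bran, cottonseed meal, cassava meal are not used. There the calcium constraint is tight.
Solving gives x2 = 0.791.
Cost = 0.24·0.791 = 0.18984.

£0.190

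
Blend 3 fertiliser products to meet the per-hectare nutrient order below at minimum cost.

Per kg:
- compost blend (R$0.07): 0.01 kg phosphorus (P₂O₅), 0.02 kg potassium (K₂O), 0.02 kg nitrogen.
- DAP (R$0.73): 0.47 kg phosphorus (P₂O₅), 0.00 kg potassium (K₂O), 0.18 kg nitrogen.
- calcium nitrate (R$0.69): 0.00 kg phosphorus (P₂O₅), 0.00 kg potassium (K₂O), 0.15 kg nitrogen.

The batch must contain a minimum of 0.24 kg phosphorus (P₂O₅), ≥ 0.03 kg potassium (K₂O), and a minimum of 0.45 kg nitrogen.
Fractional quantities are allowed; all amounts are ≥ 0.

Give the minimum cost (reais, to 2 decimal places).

R$1.58

This is a linear program. Let x1 = kg of compost blend, x2 = kg of DAP, x3 = kg of calcium nitrate.
Minimize 0.07x1 + 0.73x2 + 0.69x3 subject to:
  0.01x1 + 0.47x2 ≥ 0.24   (phosphorus (P₂O₅))
  0.02x1 ≥ 0.03   (potassium (K₂O))
  0.02x1 + 0.18x2 + 0.15x3 ≥ 0.45   (nitrogen)
  x1, x2, x3 ≥ 0.
The minimum-cost mix takes nothing from calcium nitrate — only compost blend, DAP. Binding constraints: phosphorus (P₂O₅) and nitrogen.
So compost blend = 22.14 kg, DAP = 0.03947 kg.
Hence cost = 0.07·22.14 + 0.73·0.03947 = R$1.5786.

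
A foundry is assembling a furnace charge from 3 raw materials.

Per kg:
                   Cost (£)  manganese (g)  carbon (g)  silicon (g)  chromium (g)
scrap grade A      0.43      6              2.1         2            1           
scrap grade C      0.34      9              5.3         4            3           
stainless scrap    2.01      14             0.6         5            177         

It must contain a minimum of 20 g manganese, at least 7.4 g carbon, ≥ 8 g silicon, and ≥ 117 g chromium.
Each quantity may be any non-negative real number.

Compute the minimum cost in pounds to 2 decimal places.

£1.73

This is a linear program. Let x1 = kg of scrap grade A, x2 = kg of scrap grade C, x3 = kg of stainless scrap.
Minimise 0.43x1 + 0.34x2 + 2.01x3 subject to:
  6x1 + 9x2 + 14x3 ≥ 20   (manganese)
  2.1x1 + 5.3x2 + 0.6x3 ≥ 7.4   (carbon)
  2x1 + 4x2 + 5x3 ≥ 8   (silicon)
  1x1 + 3x2 + 177x3 ≥ 117   (chromium)
  x1, x2, x3 ≥ 0.
The minimum-cost mix takes nothing from scrap grade A — only scrap grade C, stainless scrap. There the carbon and chromium constraints are tight.
So scrap grade C = 1.324 kg, stainless scrap = 0.6386 kg.
Total cost: 0.34·1.324 + 2.01·0.6386 = 1.7337.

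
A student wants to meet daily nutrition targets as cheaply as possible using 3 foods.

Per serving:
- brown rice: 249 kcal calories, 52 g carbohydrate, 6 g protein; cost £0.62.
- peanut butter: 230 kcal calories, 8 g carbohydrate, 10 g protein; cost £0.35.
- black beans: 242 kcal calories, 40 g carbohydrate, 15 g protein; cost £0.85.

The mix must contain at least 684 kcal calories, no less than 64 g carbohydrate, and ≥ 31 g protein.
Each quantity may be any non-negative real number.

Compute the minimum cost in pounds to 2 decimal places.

Let x1 = servings of brown rice, x2 = servings of peanut butter, x3 = servings of black beans.
min 0.62x1 + 0.35x2 + 0.85x3 with:
  249x1 + 230x2 + 242x3 ≥ 684   (calories)
  52x1 + 8x2 + 40x3 ≥ 64   (carbohydrate)
  6x1 + 10x2 + 15x3 ≥ 31   (protein)
  x1, x2, x3 ≥ 0.
The optimal basis is {brown rice, peanut butter}; black beans drops out. The carbohydrate and protein requirements are met with equality.
Optimal quantities: brown rice = 0.8305 servings, peanut butter = 2.602 servings.
Hence cost = 0.62·0.8305 + 0.35·2.602 = £1.4256.

£1.43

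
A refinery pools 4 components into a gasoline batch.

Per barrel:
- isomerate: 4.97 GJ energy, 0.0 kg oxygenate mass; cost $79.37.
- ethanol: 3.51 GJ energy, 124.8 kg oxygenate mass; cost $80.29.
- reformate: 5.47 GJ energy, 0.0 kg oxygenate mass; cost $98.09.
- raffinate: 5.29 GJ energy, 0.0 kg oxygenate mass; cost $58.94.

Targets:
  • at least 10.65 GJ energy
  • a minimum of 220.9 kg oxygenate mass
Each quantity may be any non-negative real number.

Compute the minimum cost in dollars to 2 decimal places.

$191.55

Treat it as an LP. Let x1 = barrels of isomerate, x2 = barrels of ethanol, x3 = barrels of reformate, x4 = barrels of raffinate.
Minimize 79.37x1 + 80.29x2 + 98.09x3 + 58.94x4 subject to:
  4.97x1 + 3.51x2 + 5.47x3 + 5.29x4 ≥ 10.65   (energy)
  124.8x2 ≥ 220.9   (oxygenate mass)
  x1, x2, x3, x4 ≥ 0.
The optimal basis is {ethanol, raffinate}; isomerate, reformate drop out. Binding constraints: energy and oxygenate mass.
That vertex is x2 = 1.77, x4 = 0.8388.
Hence cost = 80.29·1.77 + 58.94·0.8388 = $191.5522.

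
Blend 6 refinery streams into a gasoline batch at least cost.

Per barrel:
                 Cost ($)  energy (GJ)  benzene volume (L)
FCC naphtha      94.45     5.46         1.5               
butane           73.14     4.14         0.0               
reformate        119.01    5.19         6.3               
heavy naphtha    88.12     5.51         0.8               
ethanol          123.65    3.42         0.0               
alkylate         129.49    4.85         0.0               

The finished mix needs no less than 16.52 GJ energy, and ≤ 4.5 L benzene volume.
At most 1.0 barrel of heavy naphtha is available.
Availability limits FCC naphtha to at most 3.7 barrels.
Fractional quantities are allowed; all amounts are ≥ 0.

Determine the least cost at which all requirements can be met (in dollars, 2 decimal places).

Treat it as an LP. Let x1 = barrels of FCC naphtha, x2 = barrels of butane, x3 = barrels of reformate, x4 = barrels of heavy naphtha, x5 = barrels of ethanol, x6 = barrels of alkylate.
Minimise 94.45x1 + 73.14x2 + 119.01x3 + 88.12x4 + 123.65x5 + 129.49x6 with:
  5.46x1 + 4.14x2 + 5.19x3 + 5.51x4 + 3.42x5 + 4.85x6 ≥ 16.52   (energy)
  1.5x1 + 6.3x3 + 0.8x4 ≤ 4.5   (benzene volume)
  x4 ≤ 1
  x1 ≤ 3.7
  x1, x2, x3, x4, x5, x6 ≥ 0.
The cheapest feasible vertex uses only FCC naphtha, heavy naphtha; butane, reformate, ethanol, alkylate are not used. The energy and the heavy naphtha cap requirements are met with equality.
So FCC naphtha = 2.0165 barrels, heavy naphtha = 1 barrel.
Total cost: 94.45·2.0165 + 88.12·1 = 278.5784.

$278.58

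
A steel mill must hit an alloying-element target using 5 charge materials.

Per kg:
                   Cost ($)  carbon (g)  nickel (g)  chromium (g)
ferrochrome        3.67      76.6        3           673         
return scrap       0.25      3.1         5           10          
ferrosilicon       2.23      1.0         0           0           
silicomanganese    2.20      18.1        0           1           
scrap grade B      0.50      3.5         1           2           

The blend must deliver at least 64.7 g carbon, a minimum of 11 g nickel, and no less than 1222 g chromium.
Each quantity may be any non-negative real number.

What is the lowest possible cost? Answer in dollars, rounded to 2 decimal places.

$6.88

Let x1 = kg of ferrochrome, x2 = kg of return scrap, x3 = kg of ferrosilicon, x4 = kg of silicomanganese, x5 = kg of scrap grade B.
min 3.67x1 + 0.25x2 + 2.23x3 + 2.2x4 + 0.5x5 subject to:
  76.6x1 + 3.1x2 + 1x3 + 18.1x4 + 3.5x5 ≥ 64.7   (carbon)
  3x1 + 5x2 + 1x5 ≥ 11   (nickel)
  673x1 + 10x2 + 1x4 + 2x5 ≥ 1222   (chromium)
  x1, x2, x3, x4, x5 ≥ 0.
The optimal basis is {ferrochrome, return scrap}; ferrosilicon, silicomanganese, scrap grade B drop out. Binding constraints: nickel and chromium.
That vertex is x1 = 1.799, x2 = 1.121.
Hence cost = 3.67·1.799 + 0.25·1.121 = $6.8826.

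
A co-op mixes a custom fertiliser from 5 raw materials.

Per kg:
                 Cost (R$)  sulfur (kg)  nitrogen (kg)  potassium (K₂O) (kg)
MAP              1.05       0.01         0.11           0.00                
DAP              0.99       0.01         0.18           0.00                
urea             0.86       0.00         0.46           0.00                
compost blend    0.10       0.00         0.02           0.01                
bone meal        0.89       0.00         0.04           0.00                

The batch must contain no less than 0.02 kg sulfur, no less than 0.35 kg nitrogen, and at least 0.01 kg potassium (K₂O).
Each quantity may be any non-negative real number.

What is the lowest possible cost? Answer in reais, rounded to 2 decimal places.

R$2.08

This is a linear program. Let x1 = kg of MAP, x2 = kg of DAP, x3 = kg of urea, x4 = kg of compost blend, x5 = kg of bone meal.
Minimize 1.05x1 + 0.99x2 + 0.86x3 + 0.1x4 + 0.89x5 s.t.:
  0.01x1 + 0.01x2 ≥ 0.02   (sulfur)
  0.11x1 + 0.18x2 + 0.46x3 + 0.02x4 + 0.04x5 ≥ 0.35   (nitrogen)
  0.01x4 ≥ 0.01   (potassium (K₂O))
  x1, x2, x3, x4, x5 ≥ 0.
The cheapest feasible vertex uses only DAP, compost blend; MAP, urea, bone meal are not used. The sulfur and potassium (K₂O) requirements are met with equality.
Solving gives x2 = 2, x4 = 1.
Objective = 0.99·2 + 0.1·1 = 2.0800.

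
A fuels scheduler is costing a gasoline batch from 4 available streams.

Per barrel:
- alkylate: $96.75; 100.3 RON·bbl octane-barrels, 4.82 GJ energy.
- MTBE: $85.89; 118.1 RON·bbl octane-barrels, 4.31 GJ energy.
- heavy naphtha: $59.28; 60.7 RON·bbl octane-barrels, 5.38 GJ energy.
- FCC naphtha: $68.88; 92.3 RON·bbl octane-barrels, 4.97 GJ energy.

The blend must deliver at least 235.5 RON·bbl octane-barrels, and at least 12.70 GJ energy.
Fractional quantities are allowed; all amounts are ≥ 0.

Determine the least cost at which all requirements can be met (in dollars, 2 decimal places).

Let x1 = barrels of alkylate, x2 = barrels of MTBE, x3 = barrels of heavy naphtha, x4 = barrels of FCC naphtha.
Minimise 96.75x1 + 85.89x2 + 59.28x3 + 68.88x4 subject to:
  100.3x1 + 118.1x2 + 60.7x3 + 92.3x4 ≥ 235.5   (octane-barrels)
  4.82x1 + 4.31x2 + 5.38x3 + 4.97x4 ≥ 12.7   (energy)
  x1, x2, x3, x4 ≥ 0.
The minimum-cost mix takes nothing from alkylate, MTBE — only heavy naphtha, FCC naphtha. The octane-barrels and energy requirements are met with equality.
That vertex is x3 = 0.0091075, x4 = 2.5455.
Hence cost = 59.28·0.0091075 + 68.88·2.5455 = $175.8739.

$175.87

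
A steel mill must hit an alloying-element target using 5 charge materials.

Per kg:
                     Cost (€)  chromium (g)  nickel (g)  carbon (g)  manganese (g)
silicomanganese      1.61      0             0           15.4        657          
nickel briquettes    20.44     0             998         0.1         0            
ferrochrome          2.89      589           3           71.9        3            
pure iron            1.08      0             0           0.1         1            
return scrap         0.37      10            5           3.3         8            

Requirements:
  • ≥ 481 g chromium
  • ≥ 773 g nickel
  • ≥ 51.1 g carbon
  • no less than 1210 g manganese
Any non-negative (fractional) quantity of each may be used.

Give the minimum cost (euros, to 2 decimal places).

€21.10

Let x1 = kg of silicomanganese, x2 = kg of nickel briquettes, x3 = kg of ferrochrome, x4 = kg of pure iron, x5 = kg of return scrap.
Minimize 1.61x1 + 20.44x2 + 2.89x3 + 1.08x4 + 0.37x5 subject to:
  589x3 + 10x5 ≥ 481   (chromium)
  998x2 + 3x3 + 5x5 ≥ 773   (nickel)
  15.4x1 + 0.1x2 + 71.9x3 + 0.1x4 + 3.3x5 ≥ 51.1   (carbon)
  657x1 + 3x3 + 1x4 + 8x5 ≥ 1210   (manganese)
  x1, x2, x3, x4, x5 ≥ 0.
The minimum-cost mix takes nothing from pure iron, return scrap — only silicomanganese, nickel briquettes, ferrochrome. There the chromium, nickel, manganese constraints are tight.
Optimal quantities: silicomanganese = 1.838 kg, nickel briquettes = 0.7721 kg, ferrochrome = 0.8166 kg.
Hence cost = 1.61·1.838 + 20.44·0.7721 + 2.89·0.8166 = €21.1009.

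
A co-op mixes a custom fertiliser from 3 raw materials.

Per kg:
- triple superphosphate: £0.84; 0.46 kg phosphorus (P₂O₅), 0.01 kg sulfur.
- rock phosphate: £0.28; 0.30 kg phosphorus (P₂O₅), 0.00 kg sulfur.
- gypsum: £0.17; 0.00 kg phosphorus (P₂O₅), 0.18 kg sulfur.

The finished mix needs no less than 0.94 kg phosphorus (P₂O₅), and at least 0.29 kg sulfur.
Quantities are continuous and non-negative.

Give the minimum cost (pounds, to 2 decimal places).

£1.15

Set it up as a linear program. Let x1 = kg of triple superphosphate, x2 = kg of rock phosphate, x3 = kg of gypsum.
Minimise 0.84x1 + 0.28x2 + 0.17x3 subject to:
  0.46x1 + 0.3x2 ≥ 0.94   (phosphorus (P₂O₅))
  0.01x1 + 0.18x3 ≥ 0.29   (sulfur)
  x1, x2, x3 ≥ 0.
The optimal basis is {rock phosphate, gypsum}; triple superphosphate drops out. Binding constraints: phosphorus (P₂O₅) and sulfur.
Optimal quantities: rock phosphate = 3.133 kg, gypsum = 1.611 kg.
Objective = 0.28·3.133 + 0.17·1.611 = 1.1511.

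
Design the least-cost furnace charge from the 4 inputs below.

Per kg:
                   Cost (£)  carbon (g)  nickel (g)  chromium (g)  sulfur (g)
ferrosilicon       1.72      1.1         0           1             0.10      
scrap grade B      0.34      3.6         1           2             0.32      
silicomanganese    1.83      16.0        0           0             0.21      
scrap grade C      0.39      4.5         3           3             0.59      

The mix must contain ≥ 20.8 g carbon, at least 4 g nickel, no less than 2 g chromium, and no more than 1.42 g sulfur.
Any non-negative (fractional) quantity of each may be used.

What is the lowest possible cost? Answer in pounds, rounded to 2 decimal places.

£2.08

This is a linear program. Let x1 = kg of ferrosilicon, x2 = kg of scrap grade B, x3 = kg of silicomanganese, x4 = kg of scrap grade C.
min 1.72x1 + 0.34x2 + 1.83x3 + 0.39x4 s.t.:
  1.1x1 + 3.6x2 + 16x3 + 4.5x4 ≥ 20.8   (carbon)
  1x2 + 3x4 ≥ 4   (nickel)
  1x1 + 2x2 + 3x4 ≥ 2   (chromium)
  0.1x1 + 0.32x2 + 0.21x3 + 0.59x4 ≤ 1.42   (sulfur)
  x1, x2, x3, x4 ≥ 0.
At the optimum only scrap grade B, silicomanganese are positive (ferrosilicon, scrap grade C = 0). The carbon and sulfur requirements are met with equality.
That vertex is x2 = 4.205, x3 = 0.3538.
Cost = 0.34·4.205 + 1.83·0.3538 = 2.0772.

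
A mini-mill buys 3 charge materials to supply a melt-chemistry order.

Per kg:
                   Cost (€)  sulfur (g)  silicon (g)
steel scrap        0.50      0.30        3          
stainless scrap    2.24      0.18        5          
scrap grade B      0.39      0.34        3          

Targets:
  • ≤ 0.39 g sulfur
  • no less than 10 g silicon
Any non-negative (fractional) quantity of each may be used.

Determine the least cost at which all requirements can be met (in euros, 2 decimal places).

Treat it as an LP. Let x1 = kg of steel scrap, x2 = kg of stainless scrap, x3 = kg of scrap grade B.
Minimise 0.5x1 + 2.24x2 + 0.39x3 with:
  0.3x1 + 0.18x2 + 0.34x3 ≤ 0.39   (sulfur)
  3x1 + 5x2 + 3x3 ≥ 10   (silicon)
  x1, x2, x3 ≥ 0.
The minimum-cost mix takes nothing from scrap grade B — only steel scrap, stainless scrap. There the sulfur and silicon constraints are tight.
That vertex is x1 = 0.1562, x2 = 1.906.
Hence cost = 0.5·0.1562 + 2.24·1.906 = €4.3475.

€4.35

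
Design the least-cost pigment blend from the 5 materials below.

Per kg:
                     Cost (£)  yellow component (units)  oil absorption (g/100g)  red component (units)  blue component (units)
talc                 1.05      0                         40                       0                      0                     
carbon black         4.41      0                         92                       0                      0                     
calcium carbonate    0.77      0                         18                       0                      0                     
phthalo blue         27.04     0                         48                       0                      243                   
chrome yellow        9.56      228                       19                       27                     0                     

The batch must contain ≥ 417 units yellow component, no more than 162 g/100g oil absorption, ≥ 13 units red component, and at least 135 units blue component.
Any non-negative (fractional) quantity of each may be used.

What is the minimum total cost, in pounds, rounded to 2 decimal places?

£32.51

Let x1 = kg of talc, x2 = kg of carbon black, x3 = kg of calcium carbonate, x4 = kg of phthalo blue, x5 = kg of chrome yellow.
min 1.05x1 + 4.41x2 + 0.77x3 + 27.04x4 + 9.56x5 subject to:
  228x5 ≥ 417   (yellow component)
  40x1 + 92x2 + 18x3 + 48x4 + 19x5 ≤ 162   (oil absorption)
  27x5 ≥ 13   (red component)
  243x4 ≥ 135   (blue component)
  x1, x2, x3, x4, x5 ≥ 0.
The cheapest feasible vertex uses only phthalo blue, chrome yellow; talc, carbon black, calcium carbonate are not used. There the yellow component and blue component constraints are tight.
Solving gives x4 = 0.5556, x5 = 1.829.
Hence cost = 27.04·0.5556 + 9.56·1.829 = £32.5087.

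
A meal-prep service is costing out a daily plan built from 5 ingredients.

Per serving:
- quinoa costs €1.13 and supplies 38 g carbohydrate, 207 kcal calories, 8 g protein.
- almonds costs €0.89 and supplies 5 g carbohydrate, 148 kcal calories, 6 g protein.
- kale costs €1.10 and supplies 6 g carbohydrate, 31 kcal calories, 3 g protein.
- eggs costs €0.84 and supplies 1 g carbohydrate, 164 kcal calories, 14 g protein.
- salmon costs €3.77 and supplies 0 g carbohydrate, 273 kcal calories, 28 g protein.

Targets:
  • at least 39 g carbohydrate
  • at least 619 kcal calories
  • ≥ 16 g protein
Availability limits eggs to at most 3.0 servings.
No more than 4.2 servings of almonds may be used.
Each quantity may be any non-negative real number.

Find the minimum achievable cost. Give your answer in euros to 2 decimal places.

€3.24

This is a linear program. Let x1 = servings of quinoa, x2 = servings of almonds, x3 = servings of kale, x4 = servings of eggs, x5 = servings of salmon.
Minimise 1.13x1 + 0.89x2 + 1.1x3 + 0.84x4 + 3.77x5 with:
  38x1 + 5x2 + 6x3 + 1x4 ≥ 39   (carbohydrate)
  207x1 + 148x2 + 31x3 + 164x4 + 273x5 ≥ 619   (calories)
  8x1 + 6x2 + 3x3 + 14x4 + 28x5 ≥ 16   (protein)
  x4 ≤ 3
  x2 ≤ 4.2
  x1, x2, x3, x4, x5 ≥ 0.
The minimum-cost mix takes nothing from almonds, kale, salmon — only quinoa, eggs. There the carbohydrate and calories constraints are tight.
That vertex is x1 = 0.9588, x4 = 2.564.
Cost = 1.13·0.9588 + 0.84·2.564 = 3.2372.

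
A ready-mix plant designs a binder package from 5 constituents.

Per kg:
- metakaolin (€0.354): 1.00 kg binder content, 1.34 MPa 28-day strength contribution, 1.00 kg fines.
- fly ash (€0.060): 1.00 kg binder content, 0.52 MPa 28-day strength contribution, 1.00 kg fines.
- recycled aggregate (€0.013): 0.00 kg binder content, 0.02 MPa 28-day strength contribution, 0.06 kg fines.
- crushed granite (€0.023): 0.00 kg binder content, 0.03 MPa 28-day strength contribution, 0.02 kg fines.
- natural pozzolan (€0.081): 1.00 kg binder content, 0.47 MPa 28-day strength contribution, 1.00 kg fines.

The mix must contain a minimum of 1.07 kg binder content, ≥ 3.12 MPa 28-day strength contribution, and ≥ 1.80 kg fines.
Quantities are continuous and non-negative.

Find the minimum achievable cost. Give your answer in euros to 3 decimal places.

Treat it as an LP. Let x1 = kg of metakaolin, x2 = kg of fly ash, x3 = kg of recycled aggregate, x4 = kg of crushed granite, x5 = kg of natural pozzolan.
min 0.354x1 + 0.06x2 + 0.013x3 + 0.023x4 + 0.081x5 subject to:
  1x1 + 1x2 + 1x5 ≥ 1.07   (binder content)
  1.34x1 + 0.52x2 + 0.02x3 + 0.03x4 + 0.47x5 ≥ 3.12   (28-day strength contribution)
  1x1 + 1x2 + 0.06x3 + 0.02x4 + 1x5 ≥ 1.8   (fines)
  x1, x2, x3, x4, x5 ≥ 0.
At the optimum only fly ash is positive (metakaolin, recycled aggregate, crushed granite, natural pozzolan = 0). There the 28-day strength contribution constraint is tight.
That vertex is x2 = 6.
Total cost: 0.06·6 = 0.36000.

€0.360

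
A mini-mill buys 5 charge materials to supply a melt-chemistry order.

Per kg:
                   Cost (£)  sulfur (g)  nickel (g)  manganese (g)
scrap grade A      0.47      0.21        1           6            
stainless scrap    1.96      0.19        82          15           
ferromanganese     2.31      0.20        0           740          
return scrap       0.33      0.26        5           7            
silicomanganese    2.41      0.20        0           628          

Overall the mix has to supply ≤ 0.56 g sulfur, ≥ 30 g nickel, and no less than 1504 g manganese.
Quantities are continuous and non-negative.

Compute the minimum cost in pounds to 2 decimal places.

Treat it as an LP. Let x1 = kg of scrap grade A, x2 = kg of stainless scrap, x3 = kg of ferromanganese, x4 = kg of return scrap, x5 = kg of silicomanganese.
Minimize 0.47x1 + 1.96x2 + 2.31x3 + 0.33x4 + 2.41x5 subject to:
  0.21x1 + 0.19x2 + 0.2x3 + 0.26x4 + 0.2x5 ≤ 0.56   (sulfur)
  1x1 + 82x2 + 5x4 ≥ 30   (nickel)
  6x1 + 15x2 + 740x3 + 7x4 + 628x5 ≥ 1504   (manganese)
  x1, x2, x3, x4, x5 ≥ 0.
The minimum-cost mix takes nothing from scrap grade A, return scrap, silicomanganese — only stainless scrap, ferromanganese. Binding constraints: nickel and manganese.
That vertex is x2 = 0.3659, x3 = 2.025.
Cost = 1.96·0.3659 + 2.31·2.025 = 5.3949.

£5.39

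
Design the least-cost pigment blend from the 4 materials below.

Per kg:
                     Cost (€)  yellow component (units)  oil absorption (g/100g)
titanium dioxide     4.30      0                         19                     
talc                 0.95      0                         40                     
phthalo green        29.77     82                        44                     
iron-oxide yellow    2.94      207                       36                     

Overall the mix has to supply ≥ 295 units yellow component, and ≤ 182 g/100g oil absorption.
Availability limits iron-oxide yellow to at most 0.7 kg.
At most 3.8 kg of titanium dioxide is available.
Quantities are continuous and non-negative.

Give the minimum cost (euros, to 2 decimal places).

€56.55

Let x1 = kg of titanium dioxide, x2 = kg of talc, x3 = kg of phthalo green, x4 = kg of iron-oxide yellow.
min 4.3x1 + 0.95x2 + 29.77x3 + 2.94x4 s.t.:
  82x3 + 207x4 ≥ 295   (yellow component)
  19x1 + 40x2 + 44x3 + 36x4 ≤ 182   (oil absorption)
  x4 ≤ 0.7
  x1 ≤ 3.8
  x1, x2, x3, x4 ≥ 0.
The optimal basis is {phthalo green, iron-oxide yellow}; titanium dioxide, talc drop out. There the yellow component and the iron-oxide yellow cap constraints are tight.
Optimal quantities: phthalo green = 1.8305 kg, iron-oxide yellow = 0.7 kg.
Objective = 29.77·1.8305 + 2.94·0.7 = 56.5520.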